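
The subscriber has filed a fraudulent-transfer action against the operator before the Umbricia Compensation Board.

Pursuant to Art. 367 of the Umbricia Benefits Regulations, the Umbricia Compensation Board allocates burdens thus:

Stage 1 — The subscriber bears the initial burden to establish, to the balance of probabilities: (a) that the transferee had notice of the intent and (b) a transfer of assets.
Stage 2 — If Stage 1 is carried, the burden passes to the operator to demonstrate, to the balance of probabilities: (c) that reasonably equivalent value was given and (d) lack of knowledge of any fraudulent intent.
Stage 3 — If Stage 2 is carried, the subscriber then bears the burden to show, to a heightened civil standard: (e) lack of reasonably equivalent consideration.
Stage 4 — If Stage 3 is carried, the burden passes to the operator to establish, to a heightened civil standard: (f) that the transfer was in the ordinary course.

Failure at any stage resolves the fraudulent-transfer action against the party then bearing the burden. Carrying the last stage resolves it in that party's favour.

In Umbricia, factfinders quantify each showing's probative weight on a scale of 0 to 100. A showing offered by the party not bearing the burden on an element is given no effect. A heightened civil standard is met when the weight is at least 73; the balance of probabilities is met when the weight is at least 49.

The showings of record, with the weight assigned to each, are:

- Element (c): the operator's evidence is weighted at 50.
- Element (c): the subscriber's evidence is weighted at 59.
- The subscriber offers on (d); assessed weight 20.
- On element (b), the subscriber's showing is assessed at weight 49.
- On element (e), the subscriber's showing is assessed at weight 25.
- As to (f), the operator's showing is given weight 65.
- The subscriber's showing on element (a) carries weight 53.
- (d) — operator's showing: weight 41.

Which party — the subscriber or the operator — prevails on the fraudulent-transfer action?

subscriber

Stage 1 (subscriber, the balance of probabilities, weight is at least 49): (a) 53 ≥ 49 — meets; (b) 49 ≥ 49 — meets.
  The subscriber carries Stage 1; the operator now bears the burden.
Stage 2 (operator, the balance of probabilities, weight is at least 49): (c) 50 (subscriber's 59 disregarded) ≥ 49 — meets; (d) 41 (subscriber's 20 disregarded) < 49 — fails.
  Not every element is met, so the operator fails to carry Stage 2.
The subscriber prevails.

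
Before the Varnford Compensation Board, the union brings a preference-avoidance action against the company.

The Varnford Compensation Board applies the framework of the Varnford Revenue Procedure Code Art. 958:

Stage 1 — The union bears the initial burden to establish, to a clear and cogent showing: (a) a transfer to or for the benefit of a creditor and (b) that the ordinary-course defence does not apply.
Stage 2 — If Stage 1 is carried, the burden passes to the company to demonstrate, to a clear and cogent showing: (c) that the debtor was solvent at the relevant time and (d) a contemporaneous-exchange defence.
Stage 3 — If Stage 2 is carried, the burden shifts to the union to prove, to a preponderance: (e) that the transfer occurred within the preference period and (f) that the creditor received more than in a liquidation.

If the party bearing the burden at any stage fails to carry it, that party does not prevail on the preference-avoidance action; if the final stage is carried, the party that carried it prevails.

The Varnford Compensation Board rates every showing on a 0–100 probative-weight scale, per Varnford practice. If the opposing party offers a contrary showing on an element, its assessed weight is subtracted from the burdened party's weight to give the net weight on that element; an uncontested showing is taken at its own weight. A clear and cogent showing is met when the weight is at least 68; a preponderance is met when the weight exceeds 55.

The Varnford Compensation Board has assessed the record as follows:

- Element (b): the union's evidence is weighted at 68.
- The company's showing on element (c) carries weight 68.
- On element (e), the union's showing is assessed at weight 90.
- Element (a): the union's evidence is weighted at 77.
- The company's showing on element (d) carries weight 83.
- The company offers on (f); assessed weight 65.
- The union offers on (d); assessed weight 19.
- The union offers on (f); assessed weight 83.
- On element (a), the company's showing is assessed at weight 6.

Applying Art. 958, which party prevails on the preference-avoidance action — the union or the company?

union

Stage 1 — burden on union; standard: a clear and cogent showing (weight is at least 68).
    (a): 77 − 6 = 71 ≥ 68 [met]
    (b): 68 ≥ 68 [met]
  Stage 1 is satisfied; the onus moves to the company.
Stage 2 — burden on company; standard: a clear and cogent showing (weight is at least 68).
    (c): 68 ≥ 68 [met]
    (d): 83 − 19 = 64 < 68 [not met]
  The company does not carry Stage 2.
The union prevails.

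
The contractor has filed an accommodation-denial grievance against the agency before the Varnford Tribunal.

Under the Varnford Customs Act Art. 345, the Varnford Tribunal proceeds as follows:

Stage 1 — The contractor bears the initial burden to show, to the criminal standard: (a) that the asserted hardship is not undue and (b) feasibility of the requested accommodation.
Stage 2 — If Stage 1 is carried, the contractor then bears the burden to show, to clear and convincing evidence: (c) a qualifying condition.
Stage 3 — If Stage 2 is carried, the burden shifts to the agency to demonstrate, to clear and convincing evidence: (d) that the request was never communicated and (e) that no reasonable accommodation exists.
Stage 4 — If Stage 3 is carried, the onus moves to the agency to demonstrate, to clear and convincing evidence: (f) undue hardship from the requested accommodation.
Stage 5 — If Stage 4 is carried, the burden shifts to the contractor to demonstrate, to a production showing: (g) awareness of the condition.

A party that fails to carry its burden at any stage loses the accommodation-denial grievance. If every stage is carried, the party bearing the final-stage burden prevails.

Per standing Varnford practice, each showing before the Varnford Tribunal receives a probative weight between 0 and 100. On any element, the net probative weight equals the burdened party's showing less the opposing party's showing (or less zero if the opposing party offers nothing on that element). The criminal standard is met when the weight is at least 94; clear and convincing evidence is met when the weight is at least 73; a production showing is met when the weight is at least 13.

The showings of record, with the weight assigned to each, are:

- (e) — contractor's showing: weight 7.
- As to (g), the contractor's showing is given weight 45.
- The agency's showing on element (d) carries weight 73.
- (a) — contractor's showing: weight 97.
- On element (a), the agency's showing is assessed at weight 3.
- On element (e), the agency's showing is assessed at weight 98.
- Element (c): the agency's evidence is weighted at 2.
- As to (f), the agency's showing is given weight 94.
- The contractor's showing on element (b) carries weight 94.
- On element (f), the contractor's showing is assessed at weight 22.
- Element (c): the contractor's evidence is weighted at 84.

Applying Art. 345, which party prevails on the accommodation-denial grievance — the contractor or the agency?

At Stage 1 the contractor must meet the criminal standard (weight is at least 94): on (a) the weight is 97 less the opposing 3 gives net 94, ≥ 94, so (a) meets the standard; on (b) the weight is 94, which does reach 94, so (b) meets the standard.
  Stage 1 carried; the burden remains with the contractor.
At Stage 2 the contractor must meet clear and convincing evidence (weight is at least 73): on (c) the weight is 84 less the opposing 2 gives net 82, which does reach 73, so (c) meets the standard.
  All elements met. The burden passes to the agency.
At Stage 3 the agency must meet clear and convincing evidence (weight is at least 73): on (d) the weight is 73, ≥ 73, so (d) meets the standard; on (e) the weight is 98 less the opposing 7 gives net 91, which does reach 73, so (e) meets the standard.
  Stage 3 carried; the burden remains with the agency.
At Stage 4 the agency must meet clear and convincing evidence (weight is at least 73): on (f) the weight is 94 less the opposing 22 gives net 72, which does not reach 73, so (f) does not meet the standard.
  Stage 4 not carried; the agency fails its burden.
The contractor prevails.

contractor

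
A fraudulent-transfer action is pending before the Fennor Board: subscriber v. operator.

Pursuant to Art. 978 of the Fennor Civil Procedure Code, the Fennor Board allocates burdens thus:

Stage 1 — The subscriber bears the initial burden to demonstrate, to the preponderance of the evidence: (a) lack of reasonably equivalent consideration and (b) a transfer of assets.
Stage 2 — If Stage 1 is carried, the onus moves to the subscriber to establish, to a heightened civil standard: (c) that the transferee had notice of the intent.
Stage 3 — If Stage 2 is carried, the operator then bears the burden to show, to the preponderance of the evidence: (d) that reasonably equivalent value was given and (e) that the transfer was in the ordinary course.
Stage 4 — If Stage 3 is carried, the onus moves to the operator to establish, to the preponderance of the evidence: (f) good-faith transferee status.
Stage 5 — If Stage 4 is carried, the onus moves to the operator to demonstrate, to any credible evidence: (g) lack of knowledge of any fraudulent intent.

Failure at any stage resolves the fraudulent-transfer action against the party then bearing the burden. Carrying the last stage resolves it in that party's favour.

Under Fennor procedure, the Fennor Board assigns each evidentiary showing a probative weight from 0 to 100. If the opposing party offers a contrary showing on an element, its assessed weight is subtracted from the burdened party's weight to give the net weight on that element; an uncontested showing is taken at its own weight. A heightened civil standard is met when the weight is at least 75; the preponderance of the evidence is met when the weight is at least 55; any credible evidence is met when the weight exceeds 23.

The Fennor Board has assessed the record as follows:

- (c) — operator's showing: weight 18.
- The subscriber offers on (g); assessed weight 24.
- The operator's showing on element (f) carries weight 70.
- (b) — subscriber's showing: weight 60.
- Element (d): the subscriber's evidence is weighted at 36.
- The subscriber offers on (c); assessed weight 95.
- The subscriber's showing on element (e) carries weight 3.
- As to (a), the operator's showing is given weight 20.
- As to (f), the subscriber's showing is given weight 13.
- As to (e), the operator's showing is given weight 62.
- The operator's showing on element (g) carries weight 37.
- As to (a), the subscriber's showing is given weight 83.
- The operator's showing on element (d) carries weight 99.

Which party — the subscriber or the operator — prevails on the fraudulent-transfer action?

Stage 1 — burden on subscriber; standard: the preponderance of the evidence (weight is at least 55).
    (a): 83 − 20 = 63 ≥ 55 [met]
    (b): 60 ≥ 55 [met]
  Stage 1 carried; the burden remains with the subscriber.
Stage 2 — burden on subscriber; standard: a heightened civil standard (weight is at least 75).
    (c): 95 − 18 = 77 ≥ 75 [met]
  The subscriber carries Stage 2; the operator now bears the burden.
Stage 3 — burden on operator; standard: the preponderance of the evidence (weight is at least 55).
    (d): 99 − 36 = 63 ≥ 55 [met]
    (e): 62 − 3 = 59 ≥ 55 [met]
  Stage 3 is satisfied; the operator continues to bear the burden.
Stage 4 — burden on operator; standard: the preponderance of the evidence (weight is at least 55).
    (f): 70 − 13 = 57 ≥ 55 [met]
  Stage 4 is satisfied; the operator continues to bear the burden.
Stage 5 — burden on operator; standard: any credible evidence (weight exceeds 23).
    (g): 37 − 24 = 13 ≤ 23 [not met]
  Not every element is met, so the operator fails to carry Stage 5.
The analysis ends at Stage 5; the subscriber prevails.

subscriber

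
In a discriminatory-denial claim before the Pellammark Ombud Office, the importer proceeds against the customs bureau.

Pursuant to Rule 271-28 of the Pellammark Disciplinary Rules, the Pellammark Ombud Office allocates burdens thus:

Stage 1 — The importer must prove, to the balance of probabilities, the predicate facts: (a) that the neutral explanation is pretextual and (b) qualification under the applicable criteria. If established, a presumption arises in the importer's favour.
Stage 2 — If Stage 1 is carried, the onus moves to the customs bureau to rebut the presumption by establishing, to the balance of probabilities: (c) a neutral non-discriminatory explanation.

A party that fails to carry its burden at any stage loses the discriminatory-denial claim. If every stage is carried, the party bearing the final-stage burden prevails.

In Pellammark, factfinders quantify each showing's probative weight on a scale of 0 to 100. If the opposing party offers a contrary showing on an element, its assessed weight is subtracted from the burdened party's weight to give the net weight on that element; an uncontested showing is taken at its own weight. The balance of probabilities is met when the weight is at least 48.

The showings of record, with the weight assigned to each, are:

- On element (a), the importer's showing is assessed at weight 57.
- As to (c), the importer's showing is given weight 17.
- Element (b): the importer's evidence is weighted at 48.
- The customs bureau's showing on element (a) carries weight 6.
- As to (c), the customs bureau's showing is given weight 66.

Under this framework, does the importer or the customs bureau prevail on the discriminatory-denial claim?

customs bureau

At Stage 1 the importer must meet the balance of probabilities (weight is at least 48): on (a) the weight is 57 less the opposing 6 gives net 51, which does reach 48, so (a) meets the standard; on (b) the weight is 48, which does reach 48, so (b) meets the standard.
  All elements met. The burden passes to the customs bureau.
At Stage 2 the customs bureau must meet the balance of probabilities (weight is at least 48): on (c) the weight is 66 less the opposing 17 gives net 49, which does reach 48, so (c) meets the standard.
  Stage 2 carried; the final stage is satisfied.
All stages carried — the customs bureau prevails.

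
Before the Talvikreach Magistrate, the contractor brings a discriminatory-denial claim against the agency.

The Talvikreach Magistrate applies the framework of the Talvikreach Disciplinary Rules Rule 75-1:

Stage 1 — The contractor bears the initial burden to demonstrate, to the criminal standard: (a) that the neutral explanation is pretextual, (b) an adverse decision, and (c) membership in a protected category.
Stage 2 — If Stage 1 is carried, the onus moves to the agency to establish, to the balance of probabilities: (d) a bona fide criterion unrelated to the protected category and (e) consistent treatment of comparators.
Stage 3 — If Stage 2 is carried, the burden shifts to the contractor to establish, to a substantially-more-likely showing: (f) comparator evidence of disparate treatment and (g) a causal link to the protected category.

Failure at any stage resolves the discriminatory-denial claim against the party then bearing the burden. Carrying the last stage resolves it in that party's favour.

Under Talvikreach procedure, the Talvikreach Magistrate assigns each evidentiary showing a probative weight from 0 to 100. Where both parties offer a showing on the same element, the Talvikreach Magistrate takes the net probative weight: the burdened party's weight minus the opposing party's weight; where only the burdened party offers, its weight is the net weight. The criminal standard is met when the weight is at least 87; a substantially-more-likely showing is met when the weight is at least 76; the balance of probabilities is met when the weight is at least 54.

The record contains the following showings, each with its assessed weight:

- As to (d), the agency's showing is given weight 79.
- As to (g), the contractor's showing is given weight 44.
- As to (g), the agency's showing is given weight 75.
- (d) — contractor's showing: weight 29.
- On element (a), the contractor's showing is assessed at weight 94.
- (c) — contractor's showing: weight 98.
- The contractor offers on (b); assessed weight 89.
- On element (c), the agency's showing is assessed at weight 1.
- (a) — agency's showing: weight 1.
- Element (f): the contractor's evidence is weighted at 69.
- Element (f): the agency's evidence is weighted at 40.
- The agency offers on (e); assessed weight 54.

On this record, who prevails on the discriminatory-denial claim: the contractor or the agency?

Stage 1 — burden on contractor; standard: the criminal standard (weight is at least 87).
    (a): 94 − 1 = 93 ≥ 87 [met]
    (b): 89 ≥ 87 [met]
    (c): 98 − 1 = 97 ≥ 87 [met]
  All elements met. The burden passes to the agency.
Stage 2 — burden on agency; standard: the balance of probabilities (weight is at least 54).
    (d): 79 − 29 = 50 < 54 [not met]
    (e): 54 ≥ 54 [met]
  Not every element is met, so the agency fails to carry Stage 2.
The contractor prevails.

contractor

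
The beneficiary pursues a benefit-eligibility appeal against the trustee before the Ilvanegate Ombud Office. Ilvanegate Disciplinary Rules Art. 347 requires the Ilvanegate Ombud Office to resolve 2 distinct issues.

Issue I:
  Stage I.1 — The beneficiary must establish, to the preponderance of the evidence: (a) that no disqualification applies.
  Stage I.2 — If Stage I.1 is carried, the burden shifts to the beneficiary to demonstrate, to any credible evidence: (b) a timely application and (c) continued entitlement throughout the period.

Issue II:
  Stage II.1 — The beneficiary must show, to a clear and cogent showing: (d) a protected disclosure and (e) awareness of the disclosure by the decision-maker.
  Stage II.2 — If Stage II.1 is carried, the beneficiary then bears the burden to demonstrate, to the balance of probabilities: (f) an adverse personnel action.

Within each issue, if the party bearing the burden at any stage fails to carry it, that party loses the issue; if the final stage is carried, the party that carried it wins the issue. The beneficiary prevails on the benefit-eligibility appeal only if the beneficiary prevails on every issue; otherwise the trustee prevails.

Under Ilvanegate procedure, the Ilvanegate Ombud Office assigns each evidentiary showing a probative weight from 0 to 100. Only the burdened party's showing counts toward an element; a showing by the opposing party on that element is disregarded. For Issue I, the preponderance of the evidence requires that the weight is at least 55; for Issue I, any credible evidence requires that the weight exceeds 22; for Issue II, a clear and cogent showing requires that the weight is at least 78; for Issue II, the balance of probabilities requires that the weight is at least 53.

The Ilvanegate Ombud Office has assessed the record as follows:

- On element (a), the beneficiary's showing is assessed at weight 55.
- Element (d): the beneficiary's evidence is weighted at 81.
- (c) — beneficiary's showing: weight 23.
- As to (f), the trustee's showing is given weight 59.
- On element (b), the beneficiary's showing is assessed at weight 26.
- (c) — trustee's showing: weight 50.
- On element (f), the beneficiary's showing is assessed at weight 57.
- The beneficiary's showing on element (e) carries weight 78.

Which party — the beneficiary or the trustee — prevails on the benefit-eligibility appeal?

— Issue I —
Stage I.1 (beneficiary, the preponderance of the evidence, weight is at least 55): (a) 55 ≥ 55 — meets.
  Stage I.1 carried; the burden remains with the beneficiary.
Stage I.2 (beneficiary, any credible evidence, weight exceeds 22): (b) 26 > 22 — meets; (c) 23 (trustee's 50 disregarded) > 22 — meets.
  The beneficiary carries the last stage.
Every stage carried; the beneficiary prevails on this issue.
— Issue II —
Stage II.1 — burden on beneficiary; standard: a clear and cogent showing (weight is at least 78).
    (d): 81 ≥ 78 [met]
    (e): 78 ≥ 78 [met]
  Stage II.1 is satisfied; the beneficiary continues to bear the burden.
Stage II.2 — burden on beneficiary; standard: the balance of probabilities (weight is at least 53).
    (f): 57 (trustee's 59 disregarded) ≥ 53 [met]
  All elements met at the final stage.
Every stage carried; the beneficiary prevails on this issue.
Per-issue: Issue I → beneficiary; Issue II → beneficiary. The beneficiary must prevail on every issue; overall, the beneficiary prevails.

beneficiary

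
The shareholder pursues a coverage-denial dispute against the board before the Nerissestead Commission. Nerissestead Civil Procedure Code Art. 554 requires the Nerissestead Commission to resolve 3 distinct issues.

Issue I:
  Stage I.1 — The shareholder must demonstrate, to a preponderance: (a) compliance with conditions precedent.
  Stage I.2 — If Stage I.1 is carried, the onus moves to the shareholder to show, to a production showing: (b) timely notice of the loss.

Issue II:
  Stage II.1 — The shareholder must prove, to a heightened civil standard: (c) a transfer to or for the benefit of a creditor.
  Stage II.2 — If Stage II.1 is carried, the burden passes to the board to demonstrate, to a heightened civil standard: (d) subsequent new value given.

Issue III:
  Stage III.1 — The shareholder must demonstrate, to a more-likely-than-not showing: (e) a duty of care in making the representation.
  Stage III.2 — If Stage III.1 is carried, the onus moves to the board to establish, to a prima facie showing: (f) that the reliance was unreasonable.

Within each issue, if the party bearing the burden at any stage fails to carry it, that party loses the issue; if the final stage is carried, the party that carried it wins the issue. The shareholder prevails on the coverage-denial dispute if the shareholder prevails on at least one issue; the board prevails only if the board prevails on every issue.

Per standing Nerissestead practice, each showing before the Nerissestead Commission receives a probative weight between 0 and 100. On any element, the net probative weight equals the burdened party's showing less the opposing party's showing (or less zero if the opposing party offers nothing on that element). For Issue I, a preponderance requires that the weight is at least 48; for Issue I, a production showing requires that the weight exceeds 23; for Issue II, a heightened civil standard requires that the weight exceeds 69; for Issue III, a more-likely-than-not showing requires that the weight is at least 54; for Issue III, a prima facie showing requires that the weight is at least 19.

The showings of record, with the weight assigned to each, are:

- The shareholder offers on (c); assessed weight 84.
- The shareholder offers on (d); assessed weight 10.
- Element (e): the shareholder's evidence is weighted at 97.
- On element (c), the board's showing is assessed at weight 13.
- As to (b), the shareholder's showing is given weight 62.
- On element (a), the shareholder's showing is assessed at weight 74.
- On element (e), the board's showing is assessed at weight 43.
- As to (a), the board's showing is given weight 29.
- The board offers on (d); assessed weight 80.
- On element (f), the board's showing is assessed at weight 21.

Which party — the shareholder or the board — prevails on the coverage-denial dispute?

— Issue I —
Stage I.1 (shareholder, a preponderance, weight is at least 48): (a) net 74−29=45 < 48 — fails.
  The shareholder does not carry Stage I.1.
The board prevails on this issue.
— Issue II —
At Stage II.1 the shareholder must meet a heightened civil standard (weight exceeds 69): on (c) the weight is 84 less the opposing 13 gives net 71, > 69, so (c) meets the standard.
  Stage II.1 carried; the burden shifts to the board.
At Stage II.2 the board must meet a heightened civil standard (weight exceeds 69): on (d) the weight is 80 less the opposing 10 gives net 70, which does exceed 69, so (d) meets the standard.
  All elements met at the final stage.
All stages carried — the board prevails on this issue.
— Issue III —
Stage III.1 — burden on shareholder; standard: a more-likely-than-not showing (weight is at least 54).
    (e): 97 − 43 = 54 ≥ 54 [met]
  The shareholder carries Stage III.1; the board now bears the burden.
Stage III.2 — burden on board; standard: a prima facie showing (weight is at least 19).
    (f): 21 ≥ 19 [met]
  The board carries the last stage.
Every stage carried; the board prevails on this issue.
Per-issue: Issue I → board; Issue II → board; Issue III → board. The shareholder must prevail on at least one issue; overall, the board prevails.

board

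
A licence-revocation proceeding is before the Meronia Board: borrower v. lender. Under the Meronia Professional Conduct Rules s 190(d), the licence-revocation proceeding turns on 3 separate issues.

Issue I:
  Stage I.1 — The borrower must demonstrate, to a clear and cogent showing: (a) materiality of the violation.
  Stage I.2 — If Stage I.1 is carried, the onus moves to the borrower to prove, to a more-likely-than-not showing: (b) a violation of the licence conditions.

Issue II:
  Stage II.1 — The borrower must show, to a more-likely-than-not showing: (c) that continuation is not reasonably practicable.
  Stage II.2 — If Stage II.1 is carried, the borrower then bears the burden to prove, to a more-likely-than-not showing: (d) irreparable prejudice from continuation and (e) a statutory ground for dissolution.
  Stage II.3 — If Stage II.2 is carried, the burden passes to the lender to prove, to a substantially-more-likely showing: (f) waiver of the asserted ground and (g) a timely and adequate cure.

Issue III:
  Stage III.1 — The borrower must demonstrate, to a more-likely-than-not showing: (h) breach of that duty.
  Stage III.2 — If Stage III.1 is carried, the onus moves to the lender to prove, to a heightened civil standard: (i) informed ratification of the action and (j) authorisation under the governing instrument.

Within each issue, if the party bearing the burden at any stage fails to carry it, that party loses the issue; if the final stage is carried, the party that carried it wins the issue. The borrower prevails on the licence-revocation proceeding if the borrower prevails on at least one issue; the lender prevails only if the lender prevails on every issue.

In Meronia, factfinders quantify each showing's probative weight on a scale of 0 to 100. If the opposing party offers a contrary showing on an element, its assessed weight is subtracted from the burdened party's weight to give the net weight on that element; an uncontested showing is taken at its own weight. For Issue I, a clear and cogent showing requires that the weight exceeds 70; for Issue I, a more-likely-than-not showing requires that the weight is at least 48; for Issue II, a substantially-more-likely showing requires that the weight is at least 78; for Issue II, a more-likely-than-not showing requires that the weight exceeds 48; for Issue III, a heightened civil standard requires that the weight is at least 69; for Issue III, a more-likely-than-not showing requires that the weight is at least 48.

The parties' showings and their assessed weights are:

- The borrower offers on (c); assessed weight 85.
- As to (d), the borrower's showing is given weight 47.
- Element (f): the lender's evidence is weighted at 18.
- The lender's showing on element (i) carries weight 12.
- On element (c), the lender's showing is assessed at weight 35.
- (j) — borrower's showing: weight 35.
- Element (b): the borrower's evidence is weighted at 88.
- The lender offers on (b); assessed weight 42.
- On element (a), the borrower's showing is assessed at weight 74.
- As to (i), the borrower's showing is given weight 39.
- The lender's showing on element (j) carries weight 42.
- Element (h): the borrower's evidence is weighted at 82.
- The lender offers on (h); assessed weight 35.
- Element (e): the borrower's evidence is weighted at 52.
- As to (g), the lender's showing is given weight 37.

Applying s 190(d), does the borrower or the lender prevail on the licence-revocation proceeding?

— Issue I —
Stage I.1 — burden on borrower; standard: a clear and cogent showing (weight exceeds 70).
    (a): 74 > 70 [met]
  Stage I.1 carried; the burden remains with the borrower.
Stage I.2 — burden on borrower; standard: a more-likely-than-not showing (weight is at least 48).
    (b): 88 − 42 = 46 < 48 [not met]
  Stage I.2 not carried; the borrower fails its burden.
The analysis ends at Stage I.2; the lender prevails on this issue.
— Issue II —
At Stage II.1 the borrower must meet a more-likely-than-not showing (weight exceeds 48): on (c) the weight is 85 less the opposing 35 gives net 50, which does exceed 48, so (c) meets the standard.
  Stage II.1 carried; the burden remains with the borrower.
At Stage II.2 the borrower must meet a more-likely-than-not showing (weight exceeds 48): on (d) the weight is 47, which does not exceed 48, so (d) does not meet the standard; on (e) the weight is 52, which does exceed 48, so (e) meets the standard.
  Not every element is met, so the borrower fails to carry Stage II.2.
So the lender prevails on this issue.
— Issue III —
At Stage III.1 the borrower must meet a more-likely-than-not showing (weight is at least 48): on (h) the weight is 82 less the opposing 35 gives net 47, < 48, so (h) does not meet the standard.
  Not every element is met, so the borrower fails to carry Stage III.1.
The analysis ends at Stage III.1; the lender prevails on this issue.
Per-issue: Issue I → lender; Issue II → lender; Issue III → lender. The borrower must prevail on at least one issue; overall, the lender prevails.

lender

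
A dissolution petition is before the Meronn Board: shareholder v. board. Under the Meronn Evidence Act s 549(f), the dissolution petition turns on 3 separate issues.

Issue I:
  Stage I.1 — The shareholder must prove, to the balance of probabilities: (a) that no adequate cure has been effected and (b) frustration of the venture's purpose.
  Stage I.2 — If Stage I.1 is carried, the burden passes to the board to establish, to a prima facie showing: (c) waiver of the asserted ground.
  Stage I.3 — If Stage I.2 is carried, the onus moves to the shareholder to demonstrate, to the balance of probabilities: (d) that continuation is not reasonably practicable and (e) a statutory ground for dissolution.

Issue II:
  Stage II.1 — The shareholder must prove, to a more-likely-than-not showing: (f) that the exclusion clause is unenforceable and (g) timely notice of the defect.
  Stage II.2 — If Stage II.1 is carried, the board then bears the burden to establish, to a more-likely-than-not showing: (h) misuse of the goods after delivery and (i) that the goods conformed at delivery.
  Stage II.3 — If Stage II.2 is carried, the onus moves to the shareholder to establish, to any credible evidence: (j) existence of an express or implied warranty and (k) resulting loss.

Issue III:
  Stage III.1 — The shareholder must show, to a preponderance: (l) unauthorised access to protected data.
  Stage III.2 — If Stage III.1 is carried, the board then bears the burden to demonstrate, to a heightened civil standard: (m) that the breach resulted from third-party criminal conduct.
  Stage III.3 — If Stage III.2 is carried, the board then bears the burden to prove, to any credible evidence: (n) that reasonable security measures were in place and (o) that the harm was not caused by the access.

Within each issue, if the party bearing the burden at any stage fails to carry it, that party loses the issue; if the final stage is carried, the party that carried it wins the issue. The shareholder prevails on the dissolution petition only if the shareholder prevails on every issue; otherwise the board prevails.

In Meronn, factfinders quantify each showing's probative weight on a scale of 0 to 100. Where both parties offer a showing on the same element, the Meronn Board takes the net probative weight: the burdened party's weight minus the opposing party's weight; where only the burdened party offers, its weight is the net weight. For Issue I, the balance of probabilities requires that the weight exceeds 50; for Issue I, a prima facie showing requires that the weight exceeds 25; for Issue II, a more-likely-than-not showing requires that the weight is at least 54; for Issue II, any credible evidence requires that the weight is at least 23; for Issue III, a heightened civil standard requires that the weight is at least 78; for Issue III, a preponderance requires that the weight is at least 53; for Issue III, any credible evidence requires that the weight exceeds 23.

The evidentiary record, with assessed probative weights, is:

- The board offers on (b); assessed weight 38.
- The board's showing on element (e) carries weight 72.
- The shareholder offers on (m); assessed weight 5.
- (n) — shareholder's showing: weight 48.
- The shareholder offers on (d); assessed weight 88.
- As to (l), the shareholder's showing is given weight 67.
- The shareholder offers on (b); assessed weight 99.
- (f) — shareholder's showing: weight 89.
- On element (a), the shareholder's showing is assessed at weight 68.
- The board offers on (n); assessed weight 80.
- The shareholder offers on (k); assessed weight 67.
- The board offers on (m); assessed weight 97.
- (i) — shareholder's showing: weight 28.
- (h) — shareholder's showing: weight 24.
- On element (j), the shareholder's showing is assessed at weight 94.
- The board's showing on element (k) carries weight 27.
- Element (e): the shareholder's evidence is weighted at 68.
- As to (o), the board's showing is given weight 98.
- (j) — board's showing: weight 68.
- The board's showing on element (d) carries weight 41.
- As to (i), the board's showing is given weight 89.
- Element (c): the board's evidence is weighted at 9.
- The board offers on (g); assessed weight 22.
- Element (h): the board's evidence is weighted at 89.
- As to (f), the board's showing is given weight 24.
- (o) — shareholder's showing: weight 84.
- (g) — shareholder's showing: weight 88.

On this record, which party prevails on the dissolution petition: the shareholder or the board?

— Issue I —
Stage I.1 — burden on shareholder; standard: the balance of probabilities (weight exceeds 50).
    (a): 68 > 50 [met]
    (b): 99 − 38 = 61 > 50 [met]
  Stage I.1 carried; the burden shifts to the board.
Stage I.2 — burden on board; standard: a prima facie showing (weight exceeds 25).
    (c): 9 ≤ 25 [not met]
  Not every element is met, so the board fails to carry Stage I.2.
So the shareholder prevails on this issue.
— Issue II —
At Stage II.1 the shareholder must meet a more-likely-than-not showing (weight is at least 54): on (f) the weight is 89 less the opposing 24 gives net 65, which does reach 54, so (f) meets the standard; on (g) the weight is 88 less the opposing 22 gives net 66, which does reach 54, so (g) meets the standard.
  The shareholder carries Stage II.1; the board now bears the burden.
At Stage II.2 the board must meet a more-likely-than-not showing (weight is at least 54): on (h) the weight is 89 less the opposing 24 gives net 65, ≥ 54, so (h) meets the standard; on (i) the weight is 89 less the opposing 28 gives net 61, which does reach 54, so (i) meets the standard.
  All elements met. The burden passes to the shareholder.
At Stage II.3 the shareholder must meet any credible evidence (weight is at least 23): on (j) the weight is 94 less the opposing 68 gives net 26, ≥ 23, so (j) meets the standard; on (k) the weight is 67 less the opposing 27 gives net 40, ≥ 23, so (k) meets the standard.
  The shareholder carries the last stage.
All stages carried — the shareholder prevails on this issue.
— Issue III —
Stage III.1 — burden on shareholder; standard: a preponderance (weight is at least 53).
    (l): 67 ≥ 53 [met]
  The shareholder carries Stage III.1; the board now bears the burden.
Stage III.2 — burden on board; standard: a heightened civil standard (weight is at least 78).
    (m): 97 − 5 = 92 ≥ 78 [met]
  All elements met. The board retains the burden for Stage III.3.
Stage III.3 — burden on board; standard: any credible evidence (weight exceeds 23).
    (n): 80 − 48 = 32 > 23 [met]
    (o): 98 − 84 = 14 ≤ 23 [not met]
  Stage III.3 not carried; the board fails its burden.
The shareholder prevails on this issue.
Per-issue: Issue I → shareholder; Issue II → shareholder; Issue III → shareholder. The shareholder must prevail on every issue; overall, the shareholder prevails.

shareholder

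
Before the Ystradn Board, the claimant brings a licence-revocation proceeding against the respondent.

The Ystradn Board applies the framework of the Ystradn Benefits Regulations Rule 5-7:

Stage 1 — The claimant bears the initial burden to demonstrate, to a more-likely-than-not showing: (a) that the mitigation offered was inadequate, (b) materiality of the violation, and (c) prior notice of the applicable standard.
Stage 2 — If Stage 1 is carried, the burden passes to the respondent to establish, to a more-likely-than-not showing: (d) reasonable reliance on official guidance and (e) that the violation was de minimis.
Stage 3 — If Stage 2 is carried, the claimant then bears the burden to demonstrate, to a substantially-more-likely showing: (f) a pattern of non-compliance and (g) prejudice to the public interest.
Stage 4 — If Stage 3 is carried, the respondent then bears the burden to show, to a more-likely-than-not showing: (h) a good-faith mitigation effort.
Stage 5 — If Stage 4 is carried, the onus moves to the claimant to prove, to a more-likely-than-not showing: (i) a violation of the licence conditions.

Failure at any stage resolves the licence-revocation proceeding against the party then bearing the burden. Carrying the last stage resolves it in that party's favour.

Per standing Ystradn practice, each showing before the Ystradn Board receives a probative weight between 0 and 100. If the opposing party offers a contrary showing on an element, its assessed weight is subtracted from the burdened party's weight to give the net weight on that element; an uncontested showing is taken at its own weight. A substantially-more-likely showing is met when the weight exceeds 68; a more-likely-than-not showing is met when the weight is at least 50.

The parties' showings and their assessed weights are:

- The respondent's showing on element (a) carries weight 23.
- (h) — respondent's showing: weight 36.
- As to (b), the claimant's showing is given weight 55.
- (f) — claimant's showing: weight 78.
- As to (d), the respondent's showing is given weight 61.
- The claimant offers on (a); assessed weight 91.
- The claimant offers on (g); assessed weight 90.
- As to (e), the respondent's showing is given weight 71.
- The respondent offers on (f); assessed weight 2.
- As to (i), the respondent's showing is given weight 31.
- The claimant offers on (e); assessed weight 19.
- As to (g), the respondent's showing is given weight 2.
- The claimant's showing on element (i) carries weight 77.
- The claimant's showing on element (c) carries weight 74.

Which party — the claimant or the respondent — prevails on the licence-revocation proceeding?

At Stage 1 the claimant must meet a more-likely-than-not showing (weight is at least 50): on (a) the weight is 91 less the opposing 23 gives net 68, which does reach 50, so (a) meets the standard; on (b) the weight is 55, which does reach 50, so (b) meets the standard; on (c) the weight is 74, ≥ 50, so (c) meets the standard.
  The claimant carries Stage 1; the respondent now bears the burden.
At Stage 2 the respondent must meet a more-likely-than-not showing (weight is at least 50): on (d) the weight is 61, ≥ 50, so (d) meets the standard; on (e) the weight is 71 less the opposing 19 gives net 52, which does reach 50, so (e) meets the standard.
  Stage 2 carried; the burden shifts to the claimant.
At Stage 3 the claimant must meet a substantially-more-likely showing (weight exceeds 68): on (f) the weight is 78 less the opposing 2 gives net 76, which does exceed 68, so (f) meets the standard; on (g) the weight is 90 less the opposing 2 gives net 88, which does exceed 68, so (g) meets the standard.
  Stage 3 carried; the burden shifts to the respondent.
At Stage 4 the respondent must meet a more-likely-than-not showing (weight is at least 50): on (h) the weight is 36, < 50, so (h) does not meet the standard.
  Not every element is met, so the respondent fails to carry Stage 4.
The claimant prevails.

claimant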